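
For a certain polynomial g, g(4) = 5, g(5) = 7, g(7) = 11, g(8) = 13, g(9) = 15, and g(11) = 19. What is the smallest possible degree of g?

Divided differences on the nodes 4, 5, 7, 8, 9, 11:
  order 0: 5  7  11  13  15  19
  order 1: 2  2  2  2  2
  order 2: 0  0  0  0
  order 3: 0  0  0
  order 4: 0  0
  order 5: 0
The order-1 divided differences are all 2 (nonzero) and every higher order vanishes, so the data lies on a polynomial of degree exactly 1.

1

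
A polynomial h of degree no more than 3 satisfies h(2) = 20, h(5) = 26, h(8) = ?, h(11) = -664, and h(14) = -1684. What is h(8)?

On equispaced nodes a degree-3 polynomial has vanishing fourth forward difference, so
  h(2) - 4·h(5) + 6·h(8) - 4·h(11) + h(14) = 0.
Substituting the known values and solving for h(8):
  6·h(8) = -888
  h(8) = -148.

-148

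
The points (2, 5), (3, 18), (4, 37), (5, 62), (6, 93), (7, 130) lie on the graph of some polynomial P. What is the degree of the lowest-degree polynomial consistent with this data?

Forward differences of the values at u = 2, 3, 4, 5, 6, 7:
  P  : 5  18  37  62  93  130
  Δ  : 13  19  25  31  37
  Δ^2: 6  6  6  6
  Δ^3: 0  0  0
  Δ^4: 0  0
  Δ^5: 0
The second differences are constant (6) and nonzero, while all higher differences vanish, so the minimal degree is 2.

2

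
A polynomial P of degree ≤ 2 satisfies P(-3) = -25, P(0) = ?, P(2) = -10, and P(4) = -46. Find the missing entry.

2

The 3 known points determine the degree-2 polynomial uniquely.
Write P(t) = at^2 + bt + c. Substituting each data point gives a linear system:
  9a - 3b + c = -25
  4a + 2b + c = -10
  16a + 4b + c = -46
Solving the system yields a = -3, b = 0, c = 2.
So P(t) = -3t^2 + 2.
Then P(0) = 2.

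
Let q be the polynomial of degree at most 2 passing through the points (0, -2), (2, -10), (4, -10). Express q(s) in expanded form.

q(s) = s^2 - 6s - 2

Write q(s) = as^2 + bs + c. Substituting each data point gives a linear system:
  c = -2
  4a + 2b + c = -10
  16a + 4b + c = -10
Solving the system yields a = 1, b = -6, c = -2.
So q(s) = s^2 - 6s - 2.
Check: q(2) = -10. ✓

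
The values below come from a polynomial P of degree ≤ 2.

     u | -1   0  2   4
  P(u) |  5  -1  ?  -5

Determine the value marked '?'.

The 3 known points determine the degree-2 polynomial uniquely.
Write P(u) = au^2 + bu + c. Substituting each data point gives a linear system:
  a - b + c = 5
  c = -1
  16a + 4b + c = -5
Solving the system yields a = 1, b = -5, c = -1.
So P(u) = u² - 5u - 1.
Then P(2) = -7.

-7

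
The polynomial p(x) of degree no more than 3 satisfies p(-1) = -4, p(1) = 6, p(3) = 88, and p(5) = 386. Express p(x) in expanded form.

p(x) = 3x^3 + 2x + 1

Using the Lagrange interpolation formula with nodes -1, 1, 3, 5:
  L_0(x) = (x - 1)(x - 3)(x - 5) / -48
  L_1(x) = (x + 1)(x - 3)(x - 5) / 16
  L_2(x) = (x + 1)(x - 1)(x - 5) / -16
  L_3(x) = (x + 1)(x - 1)(x - 3) / 48
Then p(x) = -4·L_0(x) + 6·L_1(x) + 88·L_2(x) + 386·L_3(x).
Expanding and collecting terms gives p(x) = 3x³ + 2x + 1.
Check: p(-1) = -4. ✓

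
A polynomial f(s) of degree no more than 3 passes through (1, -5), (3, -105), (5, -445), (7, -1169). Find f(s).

Write f(s) = as^3 + bs^2 + cs + d. Substituting each data point gives a linear system:
  a + b + c + d = -5
  27a + 9b + 3c + d = -105
  125a + 25b + 5c + d = -445
  343a + 49b + 7c + d = -1169
Solving the system yields a = -3, b = -3, c = 1, d = 0.
So f(s) = -3s^3 - 3s^2 + s.
Check: f(3) = -105. ✓

f(s) = -3s^3 - 3s^2 + s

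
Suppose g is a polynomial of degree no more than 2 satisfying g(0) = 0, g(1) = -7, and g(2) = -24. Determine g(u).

g(u) = -5u^2 - 2u

Using the Lagrange interpolation formula with nodes 0, 1, 2:
  L_0(u) = (u - 1)(u - 2) / 2
  L_1(u) = u(u - 2) / -1
  L_2(u) = u(u - 1) / 2
Then g(u) = 0·L_0(u) - 7·L_1(u) - 24·L_2(u).
Expanding and collecting terms gives g(u) = -5u² - 2u.
Check: g(0) = 0. ✓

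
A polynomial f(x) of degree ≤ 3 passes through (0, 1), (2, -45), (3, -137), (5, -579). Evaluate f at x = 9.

-3167

Using the Lagrange interpolation formula with nodes 0, 2, 3, 5:
  L_0(x) = (x - 2)(x - 3)(x - 5) / -30
  L_1(x) = x(x - 3)(x - 5) / 6
  L_2(x) = x(x - 2)(x - 5) / -6
  L_3(x) = x(x - 2)(x - 3) / 30
Then f(x) = 1·L_0(x) - 45·L_1(x) - 137·L_2(x) - 579·L_3(x).
Expanding and collecting terms gives f(x) = -4x^3 - 3x^2 - x + 1.
Evaluating at x = 9: f(9) = -3167.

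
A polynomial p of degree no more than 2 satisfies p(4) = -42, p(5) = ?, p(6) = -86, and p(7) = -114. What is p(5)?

-62

The 3 known points determine the degree-2 polynomial uniquely.
Write p(x) = ax^2 + bx + c. Substituting each data point gives a linear system:
  16a + 4b + c = -42
  36a + 6b + c = -86
  49a + 7b + c = -114
Solving the system yields a = -2, b = -2, c = -2.
So p(x) = -2x^2 - 2x - 2.
Then p(5) = -62.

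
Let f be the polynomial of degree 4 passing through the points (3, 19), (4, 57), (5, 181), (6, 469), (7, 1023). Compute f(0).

Forward differences of the values at u = 3, 4, 5, 6, 7:
  f  : 19  57  181  469  1023
  Δ  : 38  124  288  554
  Δ^2: 86  164  266
  Δ^3: 78  102
  Δ^4: 24
The fourth differences are constant, confirming degree 4.
Interpolating (Newton forward form) and evaluating at u = 0 gives f(0) = 1.

1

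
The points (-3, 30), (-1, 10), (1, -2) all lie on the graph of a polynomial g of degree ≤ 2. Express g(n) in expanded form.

Write g(n) = an^2 + bn + c. Substituting each data point gives a linear system:
  9a - 3b + c = 30
  a - b + c = 10
  a + b + c = -2
Solving the system yields a = 1, b = -6, c = 3.
So g(n) = n^2 - 6n + 3.
Check: g(1) = -2. ✓

g(n) = n^2 - 6n + 3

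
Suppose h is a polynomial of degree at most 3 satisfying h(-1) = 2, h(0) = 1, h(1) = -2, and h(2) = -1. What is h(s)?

h(s) = s^3 - s^2 - 3s + 1

Write h(s) = as^3 + bs^2 + cs + d. Substituting each data point gives a linear system:
  -a + b - c + d = 2
  d = 1
  a + b + c + d = -2
  8a + 4b + 2c + d = -1
Solving the system yields a = 1, b = -1, c = -3, d = 1.
So h(s) = s³ - s² - 3s + 1.
Check: h(-1) = 2. ✓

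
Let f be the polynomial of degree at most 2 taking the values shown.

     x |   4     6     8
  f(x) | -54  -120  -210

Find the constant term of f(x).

6

Write f(x) = ax^2 + bx + c. Substituting each data point gives a linear system:
  16a + 4b + c = -54
  36a + 6b + c = -120
  64a + 8b + c = -210
Solving the system yields a = -3, b = -3, c = 6.
So f(x) = -3x² - 3x + 6.
The constant term is 6.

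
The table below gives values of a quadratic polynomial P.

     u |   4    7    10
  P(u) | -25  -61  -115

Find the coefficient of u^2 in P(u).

-1

Write P(u) = au^2 + bu + c. Substituting each data point gives a linear system:
  16a + 4b + c = -25
  49a + 7b + c = -61
  100a + 10b + c = -115
Solving the system yields a = -1, b = -1, c = -5.
So P(u) = -u² - u - 5.
The leading coefficient is -1.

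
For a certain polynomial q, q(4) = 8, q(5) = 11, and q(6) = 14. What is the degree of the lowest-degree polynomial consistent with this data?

Forward differences of the values at x = 4, 5, 6:
  q  : 8  11  14
  Δ  : 3  3
  Δ^2: 0
The first differences are constant (3) and nonzero, while all higher differences vanish, so the minimal degree is 1.

1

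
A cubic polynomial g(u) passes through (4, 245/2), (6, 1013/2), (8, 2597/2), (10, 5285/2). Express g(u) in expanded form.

g(u) = 3u^3 - 3u^2 - 6u + 5/2

Using the Lagrange interpolation formula with nodes 4, 6, 8, 10:
  L_0(u) = (u - 6)(u - 8)(u - 10) / -48
  L_1(u) = (u - 4)(u - 8)(u - 10) / 16
  L_2(u) = (u - 4)(u - 6)(u - 10) / -16
  L_3(u) = (u - 4)(u - 6)(u - 8) / 48
Then g(u) = 245/2·L_0(u) + 1013/2·L_1(u) + 2597/2·L_2(u) + 5285/2·L_3(u).
Expanding and collecting terms gives g(u) = 3u^3 - 3u^2 - 6u + 5/2.
Check: g(4) = 245/2. ✓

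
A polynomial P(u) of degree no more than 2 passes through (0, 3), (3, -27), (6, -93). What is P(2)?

Using the Lagrange interpolation formula with nodes 0, 3, 6:
  L_0(u) = (u - 3)(u - 6) / 18
  L_1(u) = u(u - 6) / -9
  L_2(u) = u(u - 3) / 18
Then P(u) = 3·L_0(u) - 27·L_1(u) - 93·L_2(u).
Expanding and collecting terms gives P(u) = -2u^2 - 4u + 3.
Evaluating at u = 2: P(2) = -13.

-13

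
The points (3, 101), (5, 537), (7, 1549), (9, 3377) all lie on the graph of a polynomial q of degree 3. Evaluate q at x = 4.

Write q(x) = ax^3 + bx^2 + cx + d. Substituting each data point gives a linear system:
  27a + 9b + 3c + d = 101
  125a + 25b + 5c + d = 537
  343a + 49b + 7c + d = 1549
  729a + 81b + 9c + d = 3377
Solving the system yields a = 5, b = -3, c = -3, d = 2.
So q(x) = 5x^3 - 3x^2 - 3x + 2.
Then q(4) = 262.

262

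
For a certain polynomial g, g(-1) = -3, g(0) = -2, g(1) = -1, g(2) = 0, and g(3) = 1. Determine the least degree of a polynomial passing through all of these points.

1

Forward differences of the values at n = -1, 0, 1, 2, 3:
  g  : -3  -2  -1  0  1
  Δ  : 1  1  1  1
  Δ^2: 0  0  0
  Δ^3: 0  0
  Δ^4: 0
The first differences are constant (1) and nonzero, while all higher differences vanish, so the minimal degree is 1.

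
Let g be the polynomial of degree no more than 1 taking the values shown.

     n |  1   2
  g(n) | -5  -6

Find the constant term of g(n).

Write g(n) = an + b. Substituting each data point gives a linear system:
  a + b = -5
  2a + b = -6
Solving the system yields a = -1, b = -4.
So g(n) = -n - 4.
The constant term is -4.

-4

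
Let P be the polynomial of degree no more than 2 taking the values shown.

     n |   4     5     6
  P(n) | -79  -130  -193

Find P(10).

Using the Lagrange interpolation formula with nodes 4, 5, 6:
  L_0(n) = (n - 5)(n - 6) / 2
  L_1(n) = (n - 4)(n - 6) / -1
  L_2(n) = (n - 4)(n - 5) / 2
Then P(n) = -79·L_0(n) - 130·L_1(n) - 193·L_2(n).
Expanding and collecting terms gives P(n) = -6n^2 + 3n + 5.
Evaluating at n = 10: P(10) = -565.

-565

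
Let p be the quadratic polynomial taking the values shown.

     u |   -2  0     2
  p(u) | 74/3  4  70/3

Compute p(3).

48

Forward differences of the values at u = -2, 0, 2:
  p  : 74/3  4  70/3
  Δ  : -62/3  58/3
  Δ^2: 40
The second differences are constant, confirming degree 2.
Interpolating (Newton forward form) and evaluating at u = 3 gives p(3) = 48.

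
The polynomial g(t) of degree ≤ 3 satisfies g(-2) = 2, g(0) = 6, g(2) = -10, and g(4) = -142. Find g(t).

g(t) = -2t^3 - (5/2)t^2 + 5t + 6

Write g(t) = at^3 + bt^2 + ct + d. Substituting each data point gives a linear system:
  -8a + 4b - 2c + d = 2
  d = 6
  8a + 4b + 2c + d = -10
  64a + 16b + 4c + d = -142
Solving the system yields a = -2, b = -5/2, c = 5, d = 6.
So g(t) = -2t^3 - (5/2)t^2 + 5t + 6.
Check: g(4) = -142. ✓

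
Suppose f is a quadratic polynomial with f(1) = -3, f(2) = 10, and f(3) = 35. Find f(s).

Write f(s) = as^2 + bs + c. Substituting each data point gives a linear system:
  a + b + c = -3
  4a + 2b + c = 10
  9a + 3b + c = 35
Solving the system yields a = 6, b = -5, c = -4.
So f(s) = 6s^2 - 5s - 4.
Check: f(2) = 10. ✓

f(s) = 6s^2 - 5s - 4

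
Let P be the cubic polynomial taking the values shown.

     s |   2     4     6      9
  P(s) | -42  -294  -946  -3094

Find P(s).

Write P(s) = as^3 + bs^2 + cs + d. Substituting each data point gives a linear system:
  8a + 4b + 2c + d = -42
  64a + 16b + 4c + d = -294
  216a + 36b + 6c + d = -946
  729a + 81b + 9c + d = -3094
Solving the system yields a = -4, b = -2, c = -2, d = 2.
So P(s) = -4s³ - 2s² - 2s + 2.
Check: P(9) = -3094. ✓

P(s) = -4s^3 - 2s^2 - 2s + 2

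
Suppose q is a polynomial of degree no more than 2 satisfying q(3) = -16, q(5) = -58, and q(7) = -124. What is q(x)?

q(x) = -3x^2 + 3x + 2

Write q(x) = ax^2 + bx + c. Substituting each data point gives a linear system:
  9a + 3b + c = -16
  25a + 5b + c = -58
  49a + 7b + c = -124
Solving the system yields a = -3, b = 3, c = 2.
So q(x) = -3x^2 + 3x + 2.
Check: q(3) = -16. ✓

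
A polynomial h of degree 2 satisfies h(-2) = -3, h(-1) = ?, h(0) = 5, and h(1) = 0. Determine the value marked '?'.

The 3 known points determine the degree-2 polynomial uniquely.
Write h(x) = ax^2 + bx + c. Substituting each data point gives a linear system:
  4a - 2b + c = -3
  c = 5
  a + b + c = 0
Solving the system yields a = -3, b = -2, c = 5.
So h(x) = -3x² - 2x + 5.
Then h(-1) = 4.

4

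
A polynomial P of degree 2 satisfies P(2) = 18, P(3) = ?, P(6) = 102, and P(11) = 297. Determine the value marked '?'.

The 3 known points determine the degree-2 polynomial uniquely.
Write P(s) = as^2 + bs + c. Substituting each data point gives a linear system:
  4a + 2b + c = 18
  36a + 6b + c = 102
  121a + 11b + c = 297
Solving the system yields a = 2, b = 5, c = 0.
So P(s) = 2s^2 + 5s.
Then P(3) = 33.

33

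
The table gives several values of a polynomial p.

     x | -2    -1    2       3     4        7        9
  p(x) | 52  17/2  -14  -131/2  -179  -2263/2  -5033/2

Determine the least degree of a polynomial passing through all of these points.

Divided differences on the nodes -2, -1, 2, 3, 4, 7, 9:
  order 0: 52  17/2  -14  -131/2  -179  -2263/2  -5033/2
  order 1: -87/2  -15/2  -103/2  -227/2  -635/2  -1385/2
  order 2: 9  -11  -31  -51  -75
  order 3: -4  -4  -4  -4
  order 4: 0  0  0
  order 5: 0  0
  order 6: 0
The order-3 divided differences are all -4 (nonzero) and every higher order vanishes, so the data lies on a polynomial of degree exactly 3.

3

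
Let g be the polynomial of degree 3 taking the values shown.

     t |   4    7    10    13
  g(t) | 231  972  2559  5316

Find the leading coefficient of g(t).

2

Write g(t) = at^3 + bt^2 + ct + d. Substituting each data point gives a linear system:
  64a + 16b + 4c + d = 231
  343a + 49b + 7c + d = 972
  1000a + 100b + 10c + d = 2559
  2197a + 169b + 13c + d = 5316
Solving the system yields a = 2, b = 5, c = 6, d = -1.
So g(t) = 2t^3 + 5t^2 + 6t - 1.
The leading coefficient is 2.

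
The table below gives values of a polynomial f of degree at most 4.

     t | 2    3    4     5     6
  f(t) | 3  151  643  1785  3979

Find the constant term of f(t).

-5

Write f(t) = at^4 + bt^3 + ct^2 + dt + e. Substituting each data point gives a linear system:
  16a + 8b + 4c + 2d + e = 3
  81a + 27b + 9c + 3d + e = 151
  256a + 64b + 16c + 4d + e = 643
  625a + 125b + 25c + 5d + e = 1785
  1296a + 216b + 36c + 6d + e = 3979
Solving the system yields a = 4, b = -5, c = -3, d = -2, e = -5.
So f(t) = 4t^4 - 5t^3 - 3t^2 - 2t - 5.
The constant term is -5.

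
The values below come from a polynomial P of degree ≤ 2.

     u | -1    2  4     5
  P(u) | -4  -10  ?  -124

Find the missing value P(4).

-74

The 3 known points determine the degree-2 polynomial uniquely.
Write P(u) = au^2 + bu + c. Substituting each data point gives a linear system:
  a - b + c = -4
  4a + 2b + c = -10
  25a + 5b + c = -124
Solving the system yields a = -6, b = 4, c = 6.
So P(u) = -6u² + 4u + 6.
Then P(4) = -74.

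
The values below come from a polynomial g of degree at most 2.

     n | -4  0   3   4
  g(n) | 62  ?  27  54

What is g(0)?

The 3 known points determine the degree-2 polynomial uniquely.
Write g(n) = an^2 + bn + c. Substituting each data point gives a linear system:
  16a - 4b + c = 62
  9a + 3b + c = 27
  16a + 4b + c = 54
Solving the system yields a = 4, b = -1, c = -6.
So g(n) = 4n^2 - n - 6.
Then g(0) = -6.

-6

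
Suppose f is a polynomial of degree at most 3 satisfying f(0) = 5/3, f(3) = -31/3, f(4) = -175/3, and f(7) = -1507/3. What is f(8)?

Using the Lagrange interpolation formula with nodes 0, 3, 4, 7:
  L_0(s) = (s - 3)(s - 4)(s - 7) / -84
  L_1(s) = s(s - 4)(s - 7) / 12
  L_2(s) = s(s - 3)(s - 7) / -12
  L_3(s) = s(s - 3)(s - 4) / 84
Then f(s) = 5/3·L_0(s) - 31/3·L_1(s) - 175/3·L_2(s) - 1507/3·L_3(s).
Expanding and collecting terms gives f(s) = -2s^3 + 3s^2 + 5s + 5/3.
Evaluating at s = 8: f(8) = -2371/3.

-2371/3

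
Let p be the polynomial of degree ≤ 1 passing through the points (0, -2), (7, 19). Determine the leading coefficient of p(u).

3

Write p(u) = au + b. Substituting each data point gives a linear system:
  b = -2
  7a + b = 19
Solving the system yields a = 3, b = -2.
So p(u) = 3u - 2.
The leading coefficient is 3.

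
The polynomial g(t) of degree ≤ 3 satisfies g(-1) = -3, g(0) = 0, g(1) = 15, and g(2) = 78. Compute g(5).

915

Write g(t) = at^3 + bt^2 + ct + d. Substituting each data point gives a linear system:
  -a + b - c + d = -3
  d = 0
  a + b + c + d = 15
  8a + 4b + 2c + d = 78
Solving the system yields a = 6, b = 6, c = 3, d = 0.
So g(t) = 6t^3 + 6t^2 + 3t.
Then g(5) = 915.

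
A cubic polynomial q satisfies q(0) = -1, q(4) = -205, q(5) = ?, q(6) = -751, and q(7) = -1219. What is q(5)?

-421

The 4 known points determine the degree-3 polynomial uniquely.
Write q(u) = au^3 + bu^2 + cu + d. Substituting each data point gives a linear system:
  d = -1
  64a + 16b + 4c + d = -205
  216a + 36b + 6c + d = -751
  343a + 49b + 7c + d = -1219
Solving the system yields a = -4, b = 3, c = 1, d = -1.
So q(u) = -4u³ + 3u² + u - 1.
Then q(5) = -421.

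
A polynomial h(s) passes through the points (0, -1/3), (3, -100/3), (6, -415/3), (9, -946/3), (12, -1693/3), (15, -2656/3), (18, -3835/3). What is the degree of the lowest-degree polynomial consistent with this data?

2

Forward differences of the values at s = 0, 3, 6, 9, 12, 15, 18:
  h  : -1/3  -100/3  -415/3  -946/3  -1693/3  -2656/3  -3835/3
  Δ  : -33  -105  -177  -249  -321  -393
  Δ^2: -72  -72  -72  -72  -72
  Δ^3: 0  0  0  0
  Δ^4: 0  0  0
  Δ^5: 0  0
  Δ^6: 0
The second differences are constant (-72) and nonzero, while all higher differences vanish, so the minimal degree is 2.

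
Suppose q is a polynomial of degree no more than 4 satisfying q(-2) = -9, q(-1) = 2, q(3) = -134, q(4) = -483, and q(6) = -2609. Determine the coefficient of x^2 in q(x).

Write q(x) = ax^4 + bx^3 + cx^2 + dx + e. Substituting each data point gives a linear system:
  16a - 8b + 4c - 2d + e = -9
  a - b + c - d + e = 2
  81a + 27b + 9c + 3d + e = -134
  256a + 64b + 16c + 4d + e = -483
  1296a + 216b + 36c + 6d + e = -2609
Solving the system yields a = -2, b = -1, c = 5, d = 3, e = 1.
So q(x) = -2x^4 - x^3 + 5x^2 + 3x + 1.
The coefficient of x^2 is 5.

5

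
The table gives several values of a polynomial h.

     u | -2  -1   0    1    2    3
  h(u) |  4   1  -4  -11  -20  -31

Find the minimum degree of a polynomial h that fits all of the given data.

2

Forward differences of the values at u = -2, -1, 0, 1, 2, 3:
  h  : 4  1  -4  -11  -20  -31
  Δ  : -3  -5  -7  -9  -11
  Δ^2: -2  -2  -2  -2
  Δ^3: 0  0  0
  Δ^4: 0  0
  Δ^5: 0
The second differences are constant (-2) and nonzero, while all higher differences vanish, so the minimal degree is 2.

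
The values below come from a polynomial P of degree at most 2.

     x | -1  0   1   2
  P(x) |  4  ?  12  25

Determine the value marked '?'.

5

The 3 known points determine the degree-2 polynomial uniquely.
Write P(x) = ax^2 + bx + c. Substituting each data point gives a linear system:
  a - b + c = 4
  a + b + c = 12
  4a + 2b + c = 25
Solving the system yields a = 3, b = 4, c = 5.
So P(x) = 3x^2 + 4x + 5.
Then P(0) = 5.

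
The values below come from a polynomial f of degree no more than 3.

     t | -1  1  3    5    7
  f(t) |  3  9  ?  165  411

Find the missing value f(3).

The 4 known points determine the degree-3 polynomial uniquely.
Write f(t) = at^3 + bt^2 + ct + d. Substituting each data point gives a linear system:
  -a + b - c + d = 3
  a + b + c + d = 9
  125a + 25b + 5c + d = 165
  343a + 49b + 7c + d = 411
Solving the system yields a = 1, b = 1, c = 2, d = 5.
So f(t) = t³ + t² + 2t + 5.
Then f(3) = 47.

47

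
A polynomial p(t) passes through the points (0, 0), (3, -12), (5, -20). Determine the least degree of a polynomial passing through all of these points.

1

Divided differences on the nodes 0, 3, 5:
  order 0: 0  -12  -20
  order 1: -4  -4
  order 2: 0
The order-1 divided differences are all -4 (nonzero) and every higher order vanishes, so the data lies on a polynomial of degree exactly 1.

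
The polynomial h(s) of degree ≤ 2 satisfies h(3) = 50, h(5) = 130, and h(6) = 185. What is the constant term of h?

5

Write h(s) = as^2 + bs + c. Substituting each data point gives a linear system:
  9a + 3b + c = 50
  25a + 5b + c = 130
  36a + 6b + c = 185
Solving the system yields a = 5, b = 0, c = 5.
So h(s) = 5s^2 + 5.
The constant term is 5.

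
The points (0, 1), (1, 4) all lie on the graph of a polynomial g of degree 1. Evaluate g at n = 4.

13

Write g(n) = an + b. Substituting each data point gives a linear system:
  b = 1
  a + b = 4
Solving the system yields a = 3, b = 1.
So g(n) = 3n + 1.
Then g(4) = 13.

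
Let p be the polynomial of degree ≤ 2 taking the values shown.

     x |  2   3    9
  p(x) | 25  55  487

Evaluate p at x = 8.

Write p(x) = ax^2 + bx + c. Substituting each data point gives a linear system:
  4a + 2b + c = 25
  9a + 3b + c = 55
  81a + 9b + c = 487
Solving the system yields a = 6, b = 0, c = 1.
So p(x) = 6x² + 1.
Then p(8) = 385.

385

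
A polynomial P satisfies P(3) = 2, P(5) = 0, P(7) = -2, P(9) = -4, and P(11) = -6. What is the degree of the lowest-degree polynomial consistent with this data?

1

Forward differences of the values at t = 3, 5, 7, 9, 11:
  P  : 2  0  -2  -4  -6
  Δ  : -2  -2  -2  -2
  Δ^2: 0  0  0
  Δ^3: 0  0
  Δ^4: 0
The first differences are constant (-2) and nonzero, while all higher differences vanish, so the minimal degree is 1.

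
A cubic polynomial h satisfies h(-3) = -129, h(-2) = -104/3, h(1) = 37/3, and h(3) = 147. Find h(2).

Using the Lagrange interpolation formula with nodes -3, -2, 1, 3:
  L_0(t) = (t + 2)(t - 1)(t - 3) / -24
  L_1(t) = (t + 3)(t - 1)(t - 3) / 15
  L_2(t) = (t + 3)(t + 2)(t - 3) / -24
  L_3(t) = (t + 3)(t + 2)(t - 1) / 60
Then h(t) = -129·L_0(t) - 104/3·L_1(t) + 37/3·L_2(t) + 147·L_3(t).
Expanding and collecting terms gives h(t) = 5t^3 + (1/3)t^2 + t + 6.
Evaluating at t = 2: h(2) = 148/3.

148/3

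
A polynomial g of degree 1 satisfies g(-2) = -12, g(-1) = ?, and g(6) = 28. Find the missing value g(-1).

The 2 known points determine the degree-1 polynomial uniquely.
Write g(x) = ax + b. Substituting each data point gives a linear system:
  -2a + b = -12
  6a + b = 28
Solving the system yields a = 5, b = -2.
So g(x) = 5x - 2.
Then g(-1) = -7.

-7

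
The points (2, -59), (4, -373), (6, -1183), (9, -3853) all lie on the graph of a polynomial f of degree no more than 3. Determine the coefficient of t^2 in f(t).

-2

Write f(t) = at^3 + bt^2 + ct + d. Substituting each data point gives a linear system:
  8a + 4b + 2c + d = -59
  64a + 16b + 4c + d = -373
  216a + 36b + 6c + d = -1183
  729a + 81b + 9c + d = -3853
Solving the system yields a = -5, b = -2, c = -5, d = -1.
So f(t) = -5t³ - 2t² - 5t - 1.
The coefficient of t^2 is -2.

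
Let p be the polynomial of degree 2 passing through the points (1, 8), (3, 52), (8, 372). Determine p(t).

Using the Lagrange interpolation formula with nodes 1, 3, 8:
  L_0(t) = (t - 3)(t - 8) / 14
  L_1(t) = (t - 1)(t - 8) / -10
  L_2(t) = (t - 1)(t - 3) / 35
Then p(t) = 8·L_0(t) + 52·L_1(t) + 372·L_2(t).
Expanding and collecting terms gives p(t) = 6t^2 - 2t + 4.
Check: p(8) = 372. ✓

p(t) = 6t^2 - 2t + 4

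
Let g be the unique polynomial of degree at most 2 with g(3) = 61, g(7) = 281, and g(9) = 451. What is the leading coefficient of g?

Write g(x) = ax^2 + bx + c. Substituting each data point gives a linear system:
  9a + 3b + c = 61
  49a + 7b + c = 281
  81a + 9b + c = 451
Solving the system yields a = 5, b = 5, c = 1.
So g(x) = 5x^2 + 5x + 1.
The leading coefficient is 5.

5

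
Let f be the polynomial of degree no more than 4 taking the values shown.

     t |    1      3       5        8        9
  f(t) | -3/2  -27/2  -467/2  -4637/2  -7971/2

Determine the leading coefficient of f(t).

-1

Write f(t) = at^4 + bt^3 + ct^2 + dt + e. Substituting each data point gives a linear system:
  a + b + c + d + e = -3/2
  81a + 27b + 9c + 3d + e = -27/2
  625a + 125b + 25c + 5d + e = -467/2
  4096a + 512b + 64c + 8d + e = -4637/2
  6561a + 729b + 81c + 9d + e = -7971/2
Solving the system yields a = -1, b = 4, c = -4, d = -2, e = 3/2.
So f(t) = -t^4 + 4t^3 - 4t^2 - 2t + 3/2.
The leading coefficient is -1.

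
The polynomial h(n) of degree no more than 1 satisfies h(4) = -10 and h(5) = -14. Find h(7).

-22

Using the Lagrange interpolation formula with nodes 4, 5:
  L_0(n) = (n - 5) / -1
  L_1(n) = (n - 4) / 1
Then h(n) = -10·L_0(n) - 14·L_1(n).
Expanding and collecting terms gives h(n) = -4n + 6.
Evaluating at n = 7: h(7) = -22.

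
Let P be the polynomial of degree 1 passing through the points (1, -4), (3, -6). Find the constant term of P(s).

-3

Write P(s) = as + b. Substituting each data point gives a linear system:
  a + b = -4
  3a + b = -6
Solving the system yields a = -1, b = -3.
So P(s) = -s - 3.
The constant term is -3.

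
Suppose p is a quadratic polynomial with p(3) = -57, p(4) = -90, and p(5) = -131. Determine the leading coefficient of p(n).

-4

Write p(n) = an^2 + bn + c. Substituting each data point gives a linear system:
  9a + 3b + c = -57
  16a + 4b + c = -90
  25a + 5b + c = -131
Solving the system yields a = -4, b = -5, c = -6.
So p(n) = -4n^2 - 5n - 6.
The leading coefficient is -4.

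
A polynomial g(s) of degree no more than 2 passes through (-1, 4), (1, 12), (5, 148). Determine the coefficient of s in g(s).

4

Write g(s) = as^2 + bs + c. Substituting each data point gives a linear system:
  a - b + c = 4
  a + b + c = 12
  25a + 5b + c = 148
Solving the system yields a = 5, b = 4, c = 3.
So g(s) = 5s² + 4s + 3.
The coefficient of s is 4.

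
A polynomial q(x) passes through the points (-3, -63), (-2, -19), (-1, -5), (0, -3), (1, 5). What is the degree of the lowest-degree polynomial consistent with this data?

3

Forward differences of the values at x = -3, -2, -1, 0, 1:
  q  : -63  -19  -5  -3  5
  Δ  : 44  14  2  8
  Δ^2: -30  -12  6
  Δ^3: 18  18
  Δ^4: 0
The third differences are constant (18) and nonzero, while all higher differences vanish, so the minimal degree is 3.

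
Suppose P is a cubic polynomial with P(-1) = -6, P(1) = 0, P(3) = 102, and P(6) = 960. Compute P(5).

540

Using the Lagrange interpolation formula with nodes -1, 1, 3, 6:
  L_0(t) = (t - 1)(t - 3)(t - 6) / -56
  L_1(t) = (t + 1)(t - 3)(t - 6) / 20
  L_2(t) = (t + 1)(t - 1)(t - 6) / -24
  L_3(t) = (t + 1)(t - 1)(t - 3) / 105
Then P(t) = -6·L_0(t) + 0·L_1(t) + 102·L_2(t) + 960·L_3(t).
Expanding and collecting terms gives P(t) = 5t³ - 3t² - 2t.
Evaluating at t = 5: P(5) = 540.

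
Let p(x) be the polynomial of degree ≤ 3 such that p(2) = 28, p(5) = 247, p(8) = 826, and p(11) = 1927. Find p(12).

2438

Write p(x) = ax^3 + bx^2 + cx + d. Substituting each data point gives a linear system:
  8a + 4b + 2c + d = 28
  125a + 25b + 5c + d = 247
  512a + 64b + 8c + d = 826
  1331a + 121b + 11c + d = 1927
Solving the system yields a = 1, b = 5, c = -1, d = 2.
So p(x) = x^3 + 5x^2 - x + 2.
Then p(12) = 2438.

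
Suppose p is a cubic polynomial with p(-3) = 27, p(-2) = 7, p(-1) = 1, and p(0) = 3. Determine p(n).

p(n) = -n^3 + n^2 + 4n + 3

Using the Lagrange interpolation formula with nodes -3, -2, -1, 0:
  L_0(n) = (n + 2)(n + 1)n / -6
  L_1(n) = (n + 3)(n + 1)n / 2
  L_2(n) = (n + 3)(n + 2)n / -2
  L_3(n) = (n + 3)(n + 2)(n + 1) / 6
Then p(n) = 27·L_0(n) + 7·L_1(n) + 1·L_2(n) + 3·L_3(n).
Expanding and collecting terms gives p(n) = -n^3 + n^2 + 4n + 3.
Check: p(0) = 3. ✓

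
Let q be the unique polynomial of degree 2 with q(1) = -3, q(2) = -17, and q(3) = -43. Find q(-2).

Write q(n) = an^2 + bn + c. Substituting each data point gives a linear system:
  a + b + c = -3
  4a + 2b + c = -17
  9a + 3b + c = -43
Solving the system yields a = -6, b = 4, c = -1.
So q(n) = -6n^2 + 4n - 1.
Then q(-2) = -33.

-33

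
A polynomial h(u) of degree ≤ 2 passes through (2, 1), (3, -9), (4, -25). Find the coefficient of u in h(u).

5

Write h(u) = au^2 + bu + c. Substituting each data point gives a linear system:
  4a + 2b + c = 1
  9a + 3b + c = -9
  16a + 4b + c = -25
Solving the system yields a = -3, b = 5, c = 3.
So h(u) = -3u^2 + 5u + 3.
The coefficient of u is 5.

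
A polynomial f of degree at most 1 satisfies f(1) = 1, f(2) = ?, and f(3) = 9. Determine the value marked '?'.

5

On equispaced nodes a degree-1 polynomial has vanishing second forward difference, so
  f(1) - 2·f(2) + f(3) = 0.
Substituting the known values and solving for f(2):
  -2·f(2) = -10
  f(2) = 5.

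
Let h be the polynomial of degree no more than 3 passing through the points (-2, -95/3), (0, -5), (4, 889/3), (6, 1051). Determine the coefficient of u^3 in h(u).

5

Write h(u) = au^3 + bu^2 + cu + d. Substituting each data point gives a linear system:
  -8a + 4b - 2c + d = -95/3
  d = -5
  64a + 16b + 4c + d = 889/3
  216a + 36b + 6c + d = 1051
Solving the system yields a = 5, b = 1/3, c = -6, d = -5.
So h(u) = 5u³ + (1/3)u² - 6u - 5.
The leading coefficient is 5.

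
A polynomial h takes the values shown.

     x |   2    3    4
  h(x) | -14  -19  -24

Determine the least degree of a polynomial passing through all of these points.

Forward differences of the values at x = 2, 3, 4:
  h  : -14  -19  -24
  Δ  : -5  -5
  Δ^2: 0
The first differences are constant (-5) and nonzero, while all higher differences vanish, so the minimal degree is 1.

1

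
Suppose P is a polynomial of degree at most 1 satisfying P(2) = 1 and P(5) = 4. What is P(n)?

P(n) = n - 1

Write P(n) = an + b. Substituting each data point gives a linear system:
  2a + b = 1
  5a + b = 4
Solving the system yields a = 1, b = -1.
So P(n) = n - 1.
Check: P(5) = 4. ✓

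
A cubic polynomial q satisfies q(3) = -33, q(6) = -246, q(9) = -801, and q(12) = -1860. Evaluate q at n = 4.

Using the Lagrange interpolation formula with nodes 3, 6, 9, 12:
  L_0(n) = (n - 6)(n - 9)(n - 12) / -162
  L_1(n) = (n - 3)(n - 9)(n - 12) / 54
  L_2(n) = (n - 3)(n - 6)(n - 12) / -54
  L_3(n) = (n - 3)(n - 6)(n - 9) / 162
Then q(n) = -33·L_0(n) - 246·L_1(n) - 801·L_2(n) - 1860·L_3(n).
Expanding and collecting terms gives q(n) = -n^3 - n^2 + n.
Evaluating at n = 4: q(4) = -76.

-76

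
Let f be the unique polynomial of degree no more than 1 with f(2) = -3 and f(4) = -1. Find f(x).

f(x) = x - 5

Using the Lagrange interpolation formula with nodes 2, 4:
  L_0(x) = (x - 4) / -2
  L_1(x) = (x - 2) / 2
Then f(x) = -3·L_0(x) - 1·L_1(x).
Expanding and collecting terms gives f(x) = x - 5.
Check: f(2) = -3. ✓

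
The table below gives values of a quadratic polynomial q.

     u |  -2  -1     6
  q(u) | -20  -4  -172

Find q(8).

-310

Write q(u) = au^2 + bu + c. Substituting each data point gives a linear system:
  4a - 2b + c = -20
  a - b + c = -4
  36a + 6b + c = -172
Solving the system yields a = -5, b = 1, c = 2.
So q(u) = -5u² + u + 2.
Then q(8) = -310.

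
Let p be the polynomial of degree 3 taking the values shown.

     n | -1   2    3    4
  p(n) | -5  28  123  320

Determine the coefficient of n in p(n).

-4

Write p(n) = an^3 + bn^2 + cn + d. Substituting each data point gives a linear system:
  -a + b - c + d = -5
  8a + 4b + 2c + d = 28
  27a + 9b + 3c + d = 123
  64a + 16b + 4c + d = 320
Solving the system yields a = 6, b = -3, c = -4, d = 0.
So p(n) = 6n^3 - 3n^2 - 4n.
The coefficient of n is -4.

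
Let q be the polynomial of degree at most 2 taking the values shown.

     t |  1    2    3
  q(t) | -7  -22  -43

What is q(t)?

q(t) = -3t^2 - 6t + 2

Using the Lagrange interpolation formula with nodes 1, 2, 3:
  L_0(t) = (t - 2)(t - 3) / 2
  L_1(t) = (t - 1)(t - 3) / -1
  L_2(t) = (t - 1)(t - 2) / 2
Then q(t) = -7·L_0(t) - 22·L_1(t) - 43·L_2(t).
Expanding and collecting terms gives q(t) = -3t² - 6t + 2.
Check: q(2) = -22. ✓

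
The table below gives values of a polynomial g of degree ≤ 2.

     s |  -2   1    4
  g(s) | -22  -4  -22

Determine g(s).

g(s) = -2s^2 + 4s - 6

Write g(s) = as^2 + bs + c. Substituting each data point gives a linear system:
  4a - 2b + c = -22
  a + b + c = -4
  16a + 4b + c = -22
Solving the system yields a = -2, b = 4, c = -6.
So g(s) = -2s² + 4s - 6.
Check: g(-2) = -22. ✓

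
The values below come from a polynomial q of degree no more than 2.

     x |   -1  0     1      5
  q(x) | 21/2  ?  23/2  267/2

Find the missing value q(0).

6

The 3 known points determine the degree-2 polynomial uniquely.
Write q(x) = ax^2 + bx + c. Substituting each data point gives a linear system:
  a - b + c = 21/2
  a + b + c = 23/2
  25a + 5b + c = 267/2
Solving the system yields a = 5, b = 1/2, c = 6.
So q(x) = 5x² + (1/2)x + 6.
Then q(0) = 6.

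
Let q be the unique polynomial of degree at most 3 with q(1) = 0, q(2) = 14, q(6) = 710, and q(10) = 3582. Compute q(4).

186

Write q(t) = at^3 + bt^2 + ct + d. Substituting each data point gives a linear system:
  a + b + c + d = 0
  8a + 4b + 2c + d = 14
  216a + 36b + 6c + d = 710
  1000a + 100b + 10c + d = 3582
Solving the system yields a = 4, b = -4, c = -2, d = 2.
So q(t) = 4t^3 - 4t^2 - 2t + 2.
Then q(4) = 186.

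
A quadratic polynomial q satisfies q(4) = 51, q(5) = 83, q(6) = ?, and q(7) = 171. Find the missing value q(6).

123

The 3 known points determine the degree-2 polynomial uniquely.
Write q(n) = an^2 + bn + c. Substituting each data point gives a linear system:
  16a + 4b + c = 51
  25a + 5b + c = 83
  49a + 7b + c = 171
Solving the system yields a = 4, b = -4, c = 3.
So q(n) = 4n² - 4n + 3.
Then q(6) = 123.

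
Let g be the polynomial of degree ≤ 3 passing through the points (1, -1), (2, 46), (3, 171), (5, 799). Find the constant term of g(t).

Write g(t) = at^3 + bt^2 + ct + d. Substituting each data point gives a linear system:
  a + b + c + d = -1
  8a + 4b + 2c + d = 46
  27a + 9b + 3c + d = 171
  125a + 25b + 5c + d = 799
Solving the system yields a = 6, b = 3, c = -4, d = -6.
So g(t) = 6t^3 + 3t^2 - 4t - 6.
The constant term is -6.

-6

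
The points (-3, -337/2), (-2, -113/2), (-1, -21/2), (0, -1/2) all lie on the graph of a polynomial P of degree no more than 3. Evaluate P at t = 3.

Forward differences of the values at t = -3, -2, -1, 0:
  P  : -337/2  -113/2  -21/2  -1/2
  Δ  : 112  46  10
  Δ^2: -66  -36
  Δ^3: 30
The third differences are constant, confirming degree 3.
Interpolating (Newton forward form) and evaluating at t = 3 gives P(3) = 227/2.

227/2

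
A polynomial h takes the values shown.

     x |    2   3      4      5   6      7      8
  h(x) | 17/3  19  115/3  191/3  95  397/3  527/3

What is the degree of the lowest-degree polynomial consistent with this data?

2

Forward differences of the values at x = 2, 3, 4, 5, 6, 7, 8:
  h  : 17/3  19  115/3  191/3  95  397/3  527/3
  Δ  : 40/3  58/3  76/3  94/3  112/3  130/3
  Δ^2: 6  6  6  6  6
  Δ^3: 0  0  0  0
  Δ^4: 0  0  0
  Δ^5: 0  0
  Δ^6: 0
The second differences are constant (6) and nonzero, while all higher differences vanish, so the minimal degree is 2.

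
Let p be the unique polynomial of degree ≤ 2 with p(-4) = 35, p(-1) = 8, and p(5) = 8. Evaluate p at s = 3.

Write p(s) = as^2 + bs + c. Substituting each data point gives a linear system:
  16a - 4b + c = 35
  a - b + c = 8
  25a + 5b + c = 8
Solving the system yields a = 1, b = -4, c = 3.
So p(s) = s^2 - 4s + 3.
Then p(3) = 0.

0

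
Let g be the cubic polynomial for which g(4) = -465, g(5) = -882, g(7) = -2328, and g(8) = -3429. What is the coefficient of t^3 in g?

Write g(t) = at^3 + bt^2 + ct + d. Substituting each data point gives a linear system:
  64a + 16b + 4c + d = -465
  125a + 25b + 5c + d = -882
  343a + 49b + 7c + d = -2328
  512a + 64b + 8c + d = -3429
Solving the system yields a = -6, b = -6, c = 3, d = 3.
So g(t) = -6t³ - 6t² + 3t + 3.
The leading coefficient is -6.

-6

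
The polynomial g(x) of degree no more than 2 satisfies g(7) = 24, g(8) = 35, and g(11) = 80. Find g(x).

g(x) = x^2 - 4x + 3

Using the Lagrange interpolation formula with nodes 7, 8, 11:
  L_0(x) = (x - 8)(x - 11) / 4
  L_1(x) = (x - 7)(x - 11) / -3
  L_2(x) = (x - 7)(x - 8) / 12
Then g(x) = 24·L_0(x) + 35·L_1(x) + 80·L_2(x).
Expanding and collecting terms gives g(x) = x² - 4x + 3.
Check: g(8) = 35. ✓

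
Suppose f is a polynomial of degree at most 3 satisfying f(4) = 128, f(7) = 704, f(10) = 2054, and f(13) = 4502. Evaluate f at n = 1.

2

Forward differences of the values at n = 4, 7, 10, 13:
  f  : 128  704  2054  4502
  Δ  : 576  1350  2448
  Δ^2: 774  1098
  Δ^3: 324
The third differences are constant, confirming degree 3.
Interpolating (Newton forward form) and evaluating at n = 1 gives f(1) = 2.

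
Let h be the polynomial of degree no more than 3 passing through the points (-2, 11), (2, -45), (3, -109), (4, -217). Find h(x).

h(x) = -2x^3 - 4x^2 - 6x - 1

Write h(x) = ax^3 + bx^2 + cx + d. Substituting each data point gives a linear system:
  -8a + 4b - 2c + d = 11
  8a + 4b + 2c + d = -45
  27a + 9b + 3c + d = -109
  64a + 16b + 4c + d = -217
Solving the system yields a = -2, b = -4, c = -6, d = -1.
So h(x) = -2x^3 - 4x^2 - 6x - 1.
Check: h(3) = -109. ✓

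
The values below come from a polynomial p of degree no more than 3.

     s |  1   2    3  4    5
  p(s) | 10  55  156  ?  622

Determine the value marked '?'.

On equispaced nodes a degree-3 polynomial has vanishing fourth forward difference, so
  p(1) - 4·p(2) + 6·p(3) - 4·p(4) + p(5) = 0.
Substituting the known values and solving for p(4):
  -4·p(4) = -1348
  p(4) = 337.

337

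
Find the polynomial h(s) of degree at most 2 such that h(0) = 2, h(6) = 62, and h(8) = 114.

Write h(s) = as^2 + bs + c. Substituting each data point gives a linear system:
  c = 2
  36a + 6b + c = 62
  64a + 8b + c = 114
Solving the system yields a = 2, b = -2, c = 2.
So h(s) = 2s^2 - 2s + 2.
Check: h(6) = 62. ✓

h(s) = 2s^2 - 2s + 2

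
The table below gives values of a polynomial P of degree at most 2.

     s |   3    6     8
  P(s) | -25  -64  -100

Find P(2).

-16

Write P(s) = as^2 + bs + c. Substituting each data point gives a linear system:
  9a + 3b + c = -25
  36a + 6b + c = -64
  64a + 8b + c = -100
Solving the system yields a = -1, b = -4, c = -4.
So P(s) = -s^2 - 4s - 4.
Then P(2) = -16.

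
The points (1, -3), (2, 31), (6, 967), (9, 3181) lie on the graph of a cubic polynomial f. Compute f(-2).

-9

Using the Lagrange interpolation formula with nodes 1, 2, 6, 9:
  L_0(u) = (u - 2)(u - 6)(u - 9) / -40
  L_1(u) = (u - 1)(u - 6)(u - 9) / 28
  L_2(u) = (u - 1)(u - 2)(u - 9) / -60
  L_3(u) = (u - 1)(u - 2)(u - 6) / 168
Then f(u) = -3·L_0(u) + 31·L_1(u) + 967·L_2(u) + 3181·L_3(u).
Expanding and collecting terms gives f(u) = 4u³ + 4u² - 6u - 5.
Evaluating at u = -2: f(-2) = -9.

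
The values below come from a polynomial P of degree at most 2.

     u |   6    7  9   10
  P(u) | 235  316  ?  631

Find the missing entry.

The 3 known points determine the degree-2 polynomial uniquely.
Write P(u) = au^2 + bu + c. Substituting each data point gives a linear system:
  36a + 6b + c = 235
  49a + 7b + c = 316
  100a + 10b + c = 631
Solving the system yields a = 6, b = 3, c = 1.
So P(u) = 6u^2 + 3u + 1.
Then P(9) = 514.

514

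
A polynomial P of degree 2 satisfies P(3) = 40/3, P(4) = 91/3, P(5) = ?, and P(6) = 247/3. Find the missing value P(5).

On equispaced nodes a degree-2 polynomial has vanishing third forward difference, so
  - P(3) + 3·P(4) - 3·P(5) + P(6) = 0.
Substituting the known values and solving for P(5):
  -3·P(5) = -160
  P(5) = 160/3.

160/3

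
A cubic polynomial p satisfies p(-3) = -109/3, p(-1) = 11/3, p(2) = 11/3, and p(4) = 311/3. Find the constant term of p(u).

Write p(u) = au^3 + bu^2 + cu + d. Substituting each data point gives a linear system:
  -27a + 9b - 3c + d = -109/3
  -a + b - c + d = 11/3
  8a + 4b + 2c + d = 11/3
  64a + 16b + 4c + d = 311/3
Solving the system yields a = 2, b = 0, c = -6, d = -1/3.
So p(u) = 2u^3 - 6u - 1/3.
The constant term is -1/3.

-1/3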